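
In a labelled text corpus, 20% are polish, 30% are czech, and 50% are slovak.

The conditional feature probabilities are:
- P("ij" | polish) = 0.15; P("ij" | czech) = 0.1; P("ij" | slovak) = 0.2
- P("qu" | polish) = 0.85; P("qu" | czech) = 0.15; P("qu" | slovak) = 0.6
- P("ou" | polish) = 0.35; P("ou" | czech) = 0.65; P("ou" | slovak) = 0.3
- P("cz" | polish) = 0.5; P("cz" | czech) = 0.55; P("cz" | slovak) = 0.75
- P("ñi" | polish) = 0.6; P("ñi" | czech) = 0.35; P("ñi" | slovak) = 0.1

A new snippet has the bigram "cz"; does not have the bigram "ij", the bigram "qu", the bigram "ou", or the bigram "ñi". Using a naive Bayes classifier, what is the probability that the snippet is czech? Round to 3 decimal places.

0.267

polish: 0.2 × (1−0.15) × (1−0.85) × (1−0.35) × 0.5 × (1−0.6) = 0.003315
czech: 0.3 × (1−0.1) × (1−0.15) × (1−0.65) × 0.55 × (1−0.35) = 0.0287161875
slovak: 0.5 × (1−0.2) × (1−0.6) × (1−0.3) × 0.75 × (1−0.1) = 0.0756
P(czech | x) = 0.0287161875 / 0.1076311875 ≈ 0.267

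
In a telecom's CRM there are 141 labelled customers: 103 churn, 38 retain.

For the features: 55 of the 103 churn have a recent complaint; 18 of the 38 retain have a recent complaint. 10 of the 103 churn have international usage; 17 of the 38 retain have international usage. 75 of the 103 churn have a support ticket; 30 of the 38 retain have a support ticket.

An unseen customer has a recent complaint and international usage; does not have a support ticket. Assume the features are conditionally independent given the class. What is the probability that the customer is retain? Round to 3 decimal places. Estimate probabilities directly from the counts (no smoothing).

0.539

churn: (103/141) × (55/103) × (10/103) × (28/103) ≈ 0.010295
retain: (38/141) × (18/38) × (17/38) × (8/38) ≈ 0.0120233
P(retain | x) = 0.0120233 / 0.0223183 ≈ 0.539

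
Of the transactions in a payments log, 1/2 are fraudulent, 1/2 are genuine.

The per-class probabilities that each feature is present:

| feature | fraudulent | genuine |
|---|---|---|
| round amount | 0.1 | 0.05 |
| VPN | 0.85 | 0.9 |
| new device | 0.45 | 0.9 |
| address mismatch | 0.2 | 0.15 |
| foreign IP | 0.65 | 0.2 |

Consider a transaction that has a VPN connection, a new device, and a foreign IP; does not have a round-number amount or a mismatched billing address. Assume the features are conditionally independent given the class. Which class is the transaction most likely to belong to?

fraudulent: 0.5 × (1−0.1) × 0.85 × 0.45 × (1−0.2) × 0.65 = 0.089505
genuine: 0.5 × (1−0.05) × 0.9 × 0.9 × (1−0.15) × 0.2 = 0.0654075
Highest score → fraudulent.

fraudulent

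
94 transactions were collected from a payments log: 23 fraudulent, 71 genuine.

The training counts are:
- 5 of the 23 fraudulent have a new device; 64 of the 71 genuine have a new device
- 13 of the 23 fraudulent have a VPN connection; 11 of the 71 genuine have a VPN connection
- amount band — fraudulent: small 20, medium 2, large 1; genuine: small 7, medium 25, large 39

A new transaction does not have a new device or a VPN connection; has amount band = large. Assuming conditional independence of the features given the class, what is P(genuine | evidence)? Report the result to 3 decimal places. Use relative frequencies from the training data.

fraudulent: (23/94) × (18/23) × (10/23) × (1/23) ≈ 0.00361984
genuine: (71/94) × (7/71) × (60/71) × (39/71) ≈ 0.0345676
P(genuine | x) = 0.0345676 / 0.03818744 ≈ 0.905

0.905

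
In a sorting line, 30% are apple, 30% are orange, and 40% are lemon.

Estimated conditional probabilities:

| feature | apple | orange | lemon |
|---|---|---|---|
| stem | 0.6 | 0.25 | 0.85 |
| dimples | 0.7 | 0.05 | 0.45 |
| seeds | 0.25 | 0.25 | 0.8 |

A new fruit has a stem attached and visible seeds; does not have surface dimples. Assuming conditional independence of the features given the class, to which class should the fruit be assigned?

lemon

apple: 0.3 × 0.6 × (1−0.7) × 0.25 = 0.0135
orange: 0.3 × 0.25 × (1−0.05) × 0.25 = 0.0178125
lemon: 0.4 × 0.85 × (1−0.45) × 0.8 = 0.1496
Highest score → lemon.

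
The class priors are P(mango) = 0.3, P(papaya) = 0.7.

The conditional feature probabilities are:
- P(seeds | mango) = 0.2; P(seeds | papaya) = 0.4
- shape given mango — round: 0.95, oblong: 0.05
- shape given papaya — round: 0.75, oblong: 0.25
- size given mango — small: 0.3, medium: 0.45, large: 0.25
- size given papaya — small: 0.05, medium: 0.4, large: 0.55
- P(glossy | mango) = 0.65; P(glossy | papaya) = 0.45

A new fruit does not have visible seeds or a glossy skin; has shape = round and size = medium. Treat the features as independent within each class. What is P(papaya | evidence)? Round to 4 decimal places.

0.6587

mango: 0.3 × (1−0.2) × 0.95 × 0.45 × (1−0.65) = 0.03591
papaya: 0.7 × (1−0.4) × 0.75 × 0.4 × (1−0.45) = 0.0693
P(papaya | x) = 0.0693 / 0.10521 ≈ 0.6587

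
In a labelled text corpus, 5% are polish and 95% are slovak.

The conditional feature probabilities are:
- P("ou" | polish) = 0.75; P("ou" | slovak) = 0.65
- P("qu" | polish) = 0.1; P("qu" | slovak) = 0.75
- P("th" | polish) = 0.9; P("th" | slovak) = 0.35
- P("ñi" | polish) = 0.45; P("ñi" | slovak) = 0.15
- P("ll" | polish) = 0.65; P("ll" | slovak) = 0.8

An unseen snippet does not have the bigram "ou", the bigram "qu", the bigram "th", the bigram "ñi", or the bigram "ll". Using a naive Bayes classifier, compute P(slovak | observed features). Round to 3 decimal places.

polish: 0.05 × (1−0.75) × (1−0.1) × (1−0.9) × (1−0.45) × (1−0.65) = 0.0002165625
slovak: 0.95 × (1−0.65) × (1−0.75) × (1−0.35) × (1−0.15) × (1−0.8) = 0.0091853125
P(slovak | x) = 0.0091853125 / 0.009401875 ≈ 0.977

0.977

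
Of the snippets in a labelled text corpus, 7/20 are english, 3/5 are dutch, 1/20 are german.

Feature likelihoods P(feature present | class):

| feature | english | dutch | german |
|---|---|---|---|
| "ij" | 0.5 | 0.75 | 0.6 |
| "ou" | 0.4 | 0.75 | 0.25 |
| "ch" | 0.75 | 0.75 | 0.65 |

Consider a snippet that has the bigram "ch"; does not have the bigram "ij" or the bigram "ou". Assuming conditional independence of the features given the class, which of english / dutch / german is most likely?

english: 0.35 × (1−0.5) × (1−0.4) × 0.75 = 0.07875
dutch: 0.6 × (1−0.75) × (1−0.75) × 0.75 = 0.028125
german: 0.05 × (1−0.6) × (1−0.25) × 0.65 = 0.00975
Highest score → english.

english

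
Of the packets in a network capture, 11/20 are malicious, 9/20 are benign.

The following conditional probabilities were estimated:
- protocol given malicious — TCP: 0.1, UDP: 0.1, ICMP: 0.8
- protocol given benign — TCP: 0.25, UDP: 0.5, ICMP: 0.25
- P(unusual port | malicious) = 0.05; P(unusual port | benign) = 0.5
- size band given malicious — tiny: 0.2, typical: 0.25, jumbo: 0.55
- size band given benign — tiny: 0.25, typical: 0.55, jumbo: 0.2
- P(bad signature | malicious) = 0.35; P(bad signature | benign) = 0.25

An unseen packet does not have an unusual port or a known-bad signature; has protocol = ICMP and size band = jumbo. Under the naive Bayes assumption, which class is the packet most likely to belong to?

malicious: 0.55 × 0.8 × (1−0.05) × 0.55 × (1−0.35) = 0.149435
benign: 0.45 × 0.25 × (1−0.5) × 0.2 × (1−0.25) = 0.0084375
Highest score → malicious.

malicious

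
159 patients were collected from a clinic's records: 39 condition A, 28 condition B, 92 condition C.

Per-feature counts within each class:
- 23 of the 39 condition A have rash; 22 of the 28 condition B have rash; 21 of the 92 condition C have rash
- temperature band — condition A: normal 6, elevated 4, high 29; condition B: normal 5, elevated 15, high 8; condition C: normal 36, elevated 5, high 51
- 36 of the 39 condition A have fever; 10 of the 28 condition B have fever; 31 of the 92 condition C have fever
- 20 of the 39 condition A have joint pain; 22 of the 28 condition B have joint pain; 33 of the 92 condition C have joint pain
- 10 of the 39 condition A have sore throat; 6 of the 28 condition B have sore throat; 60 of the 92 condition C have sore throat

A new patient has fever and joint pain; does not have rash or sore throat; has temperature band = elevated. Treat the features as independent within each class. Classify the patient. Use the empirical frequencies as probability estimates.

condition A: (39/159) × (16/39) × (4/39) × (36/39) × (20/39) × (29/39) ≈ 0.00363291
condition B: (28/159) × (6/28) × (15/28) × (10/28) × (22/28) × (22/28) ≈ 0.00445716
condition C: (92/159) × (71/92) × (5/92) × (31/92) × (33/92) × (32/92) ≈ 0.00102025
Highest score → condition B.

condition B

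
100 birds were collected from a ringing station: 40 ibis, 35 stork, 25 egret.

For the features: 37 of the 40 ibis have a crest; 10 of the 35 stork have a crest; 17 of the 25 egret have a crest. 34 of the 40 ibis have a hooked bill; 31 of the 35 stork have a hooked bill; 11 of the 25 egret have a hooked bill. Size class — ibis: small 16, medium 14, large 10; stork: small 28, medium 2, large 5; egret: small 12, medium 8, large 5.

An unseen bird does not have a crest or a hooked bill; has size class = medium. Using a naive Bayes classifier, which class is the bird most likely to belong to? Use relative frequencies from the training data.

ibis: (40/100) × (3/40) × (6/40) × (14/40) = 0.001575
stork: (35/100) × (25/35) × (4/35) × (2/35) ≈ 0.00163265
egret: (25/100) × (8/25) × (14/25) × (8/25) = 0.014336
Highest score → egret.

egret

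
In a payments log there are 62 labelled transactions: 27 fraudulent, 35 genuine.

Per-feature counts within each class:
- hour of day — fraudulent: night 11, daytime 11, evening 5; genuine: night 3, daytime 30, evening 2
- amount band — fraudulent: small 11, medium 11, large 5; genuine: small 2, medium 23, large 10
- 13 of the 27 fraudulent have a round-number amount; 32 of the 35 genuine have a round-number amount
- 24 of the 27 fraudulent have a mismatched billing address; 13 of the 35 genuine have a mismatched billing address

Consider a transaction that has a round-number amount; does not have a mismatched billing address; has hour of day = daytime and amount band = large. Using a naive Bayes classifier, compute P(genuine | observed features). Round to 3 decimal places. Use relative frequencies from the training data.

0.978

fraudulent: (27/62) × (11/27) × (5/27) × (13/27) × (3/27) ≈ 0.0017577
genuine: (35/62) × (30/35) × (10/35) × (32/35) × (22/35) ≈ 0.0794508
P(genuine | x) = 0.0794508 / 0.0812085 ≈ 0.978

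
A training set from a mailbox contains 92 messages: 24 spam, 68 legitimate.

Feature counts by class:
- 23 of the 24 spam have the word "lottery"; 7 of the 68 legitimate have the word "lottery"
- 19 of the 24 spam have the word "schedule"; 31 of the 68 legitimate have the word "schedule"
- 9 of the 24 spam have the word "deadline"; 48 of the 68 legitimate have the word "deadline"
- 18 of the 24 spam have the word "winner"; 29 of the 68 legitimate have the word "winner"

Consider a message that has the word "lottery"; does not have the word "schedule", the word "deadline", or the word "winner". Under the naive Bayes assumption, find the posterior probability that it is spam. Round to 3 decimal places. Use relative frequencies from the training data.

spam: (24/92) × (23/24) × (5/24) × (15/24) × (6/24) ≈ 0.00813802
legitimate: (68/92) × (7/68) × (37/68) × (20/68) × (39/68) ≈ 0.00698361
P(spam | x) = 0.00813802 / 0.01512163 ≈ 0.538

0.538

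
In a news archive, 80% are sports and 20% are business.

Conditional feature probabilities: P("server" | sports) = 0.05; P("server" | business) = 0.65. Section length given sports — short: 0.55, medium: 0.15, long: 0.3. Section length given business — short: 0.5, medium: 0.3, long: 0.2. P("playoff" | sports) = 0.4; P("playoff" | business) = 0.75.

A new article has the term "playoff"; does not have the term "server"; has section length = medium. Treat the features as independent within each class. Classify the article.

sports: 0.8 × (1−0.05) × 0.15 × 0.4 = 0.0456
business: 0.2 × (1−0.65) × 0.3 × 0.75 = 0.01575
Highest score → sports.

sports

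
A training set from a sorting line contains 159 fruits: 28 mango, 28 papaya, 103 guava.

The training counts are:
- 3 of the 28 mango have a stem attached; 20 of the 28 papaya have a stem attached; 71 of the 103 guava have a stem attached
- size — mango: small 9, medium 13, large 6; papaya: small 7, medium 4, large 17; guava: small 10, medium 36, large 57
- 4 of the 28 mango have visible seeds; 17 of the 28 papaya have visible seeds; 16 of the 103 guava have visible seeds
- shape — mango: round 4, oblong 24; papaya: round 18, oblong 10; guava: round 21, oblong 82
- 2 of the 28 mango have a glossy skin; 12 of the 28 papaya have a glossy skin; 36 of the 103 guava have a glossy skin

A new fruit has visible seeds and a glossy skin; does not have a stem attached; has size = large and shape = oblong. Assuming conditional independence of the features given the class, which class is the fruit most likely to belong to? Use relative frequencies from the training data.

mango: (28/159) × (25/28) × (6/28) × (4/28) × (24/28) × (2/28) ≈ 0.000294689
papaya: (28/159) × (8/28) × (17/28) × (17/28) × (10/28) × (12/28) ≈ 0.00283883
guava: (103/159) × (32/103) × (57/103) × (16/103) × (82/103) × (36/103) ≈ 0.0048141
Highest score → guava.

guava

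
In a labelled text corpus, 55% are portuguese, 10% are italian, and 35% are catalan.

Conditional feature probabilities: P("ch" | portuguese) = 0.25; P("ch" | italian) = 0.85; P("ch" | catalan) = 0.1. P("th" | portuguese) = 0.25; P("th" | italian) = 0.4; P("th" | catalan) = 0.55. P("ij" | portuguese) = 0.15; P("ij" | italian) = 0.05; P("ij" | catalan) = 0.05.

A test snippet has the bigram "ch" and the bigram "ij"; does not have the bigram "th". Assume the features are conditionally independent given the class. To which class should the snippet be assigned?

portuguese: 0.55 × 0.25 × (1−0.25) × 0.15 = 0.01546875
italian: 0.1 × 0.85 × (1−0.4) × 0.05 = 0.00255
catalan: 0.35 × 0.1 × (1−0.55) × 0.05 = 0.0007875
Highest score → portuguese.

portuguese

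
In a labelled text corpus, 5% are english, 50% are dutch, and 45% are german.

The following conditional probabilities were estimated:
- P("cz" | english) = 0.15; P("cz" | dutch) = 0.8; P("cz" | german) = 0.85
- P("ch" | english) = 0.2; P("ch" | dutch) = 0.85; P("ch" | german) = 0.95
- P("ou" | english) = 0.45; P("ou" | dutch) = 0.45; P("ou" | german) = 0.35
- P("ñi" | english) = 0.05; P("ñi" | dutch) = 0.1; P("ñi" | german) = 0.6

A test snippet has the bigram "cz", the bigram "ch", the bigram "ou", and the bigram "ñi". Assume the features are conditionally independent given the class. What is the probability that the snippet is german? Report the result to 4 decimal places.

0.8327

english: 0.05 × 0.15 × 0.2 × 0.45 × 0.05 = 0.00003375
dutch: 0.5 × 0.8 × 0.85 × 0.45 × 0.1 = 0.0153
german: 0.45 × 0.85 × 0.95 × 0.35 × 0.6 = 0.07630875
P(german | x) = 0.07630875 / 0.0916425 ≈ 0.8327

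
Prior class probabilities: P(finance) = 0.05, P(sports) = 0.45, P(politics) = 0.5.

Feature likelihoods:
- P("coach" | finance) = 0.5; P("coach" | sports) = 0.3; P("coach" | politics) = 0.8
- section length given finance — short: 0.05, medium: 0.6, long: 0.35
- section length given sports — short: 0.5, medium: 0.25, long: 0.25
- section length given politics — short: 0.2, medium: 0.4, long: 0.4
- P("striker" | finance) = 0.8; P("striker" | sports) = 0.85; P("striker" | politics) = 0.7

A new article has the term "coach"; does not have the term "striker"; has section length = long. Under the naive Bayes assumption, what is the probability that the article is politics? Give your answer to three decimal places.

finance: 0.05 × 0.5 × 0.35 × (1−0.8) = 0.00175
sports: 0.45 × 0.3 × 0.25 × (1−0.85) = 0.0050625
politics: 0.5 × 0.8 × 0.4 × (1−0.7) = 0.048
P(politics | x) = 0.048 / 0.0548125 ≈ 0.876

0.876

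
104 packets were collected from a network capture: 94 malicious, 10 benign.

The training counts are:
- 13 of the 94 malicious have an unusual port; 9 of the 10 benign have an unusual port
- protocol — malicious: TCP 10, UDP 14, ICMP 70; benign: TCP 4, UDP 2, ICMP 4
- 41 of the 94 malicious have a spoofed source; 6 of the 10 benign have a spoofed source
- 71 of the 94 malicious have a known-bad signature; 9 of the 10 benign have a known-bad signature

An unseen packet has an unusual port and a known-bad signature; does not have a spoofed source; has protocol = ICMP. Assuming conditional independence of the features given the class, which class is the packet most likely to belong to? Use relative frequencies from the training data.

malicious: (94/104) × (13/94) × (70/94) × (53/94) × (71/94) ≈ 0.0396423
benign: (10/104) × (9/10) × (4/10) × (4/10) × (9/10) ≈ 0.0124615
Highest score → malicious.

malicious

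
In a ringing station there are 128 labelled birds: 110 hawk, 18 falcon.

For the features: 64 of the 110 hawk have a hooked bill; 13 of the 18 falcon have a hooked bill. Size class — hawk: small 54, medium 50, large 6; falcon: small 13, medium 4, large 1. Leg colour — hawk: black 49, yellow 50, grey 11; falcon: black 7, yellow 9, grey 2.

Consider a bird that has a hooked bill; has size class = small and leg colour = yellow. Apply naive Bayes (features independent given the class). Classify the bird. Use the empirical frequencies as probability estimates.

hawk

hawk: (110/128) × (64/110) × (54/110) × (50/110) ≈ 0.11157
falcon: (18/128) × (13/18) × (13/18) × (9/18) ≈ 0.0366753
Highest score → hawk.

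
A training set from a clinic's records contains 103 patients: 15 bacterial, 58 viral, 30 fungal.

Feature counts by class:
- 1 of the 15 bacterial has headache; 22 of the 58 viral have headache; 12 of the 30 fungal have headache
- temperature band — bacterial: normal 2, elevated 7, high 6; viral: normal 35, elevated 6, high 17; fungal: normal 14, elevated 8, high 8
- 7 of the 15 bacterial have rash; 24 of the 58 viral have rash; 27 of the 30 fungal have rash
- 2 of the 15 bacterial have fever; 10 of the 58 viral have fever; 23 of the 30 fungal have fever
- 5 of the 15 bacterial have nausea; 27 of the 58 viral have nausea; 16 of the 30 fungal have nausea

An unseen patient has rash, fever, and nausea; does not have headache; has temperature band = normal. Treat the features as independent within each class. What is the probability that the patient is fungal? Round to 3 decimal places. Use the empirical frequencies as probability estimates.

0.803

bacterial: (15/103) × (14/15) × (2/15) × (7/15) × (2/15) × (5/15) ≈ 0.000375884
viral: (58/103) × (36/58) × (35/58) × (24/58) × (10/58) × (27/58) ≈ 0.00700481
fungal: (30/103) × (18/30) × (14/30) × (27/30) × (23/30) × (16/30) ≈ 0.0300117
P(fungal | x) = 0.0300117 / 0.037392394 ≈ 0.803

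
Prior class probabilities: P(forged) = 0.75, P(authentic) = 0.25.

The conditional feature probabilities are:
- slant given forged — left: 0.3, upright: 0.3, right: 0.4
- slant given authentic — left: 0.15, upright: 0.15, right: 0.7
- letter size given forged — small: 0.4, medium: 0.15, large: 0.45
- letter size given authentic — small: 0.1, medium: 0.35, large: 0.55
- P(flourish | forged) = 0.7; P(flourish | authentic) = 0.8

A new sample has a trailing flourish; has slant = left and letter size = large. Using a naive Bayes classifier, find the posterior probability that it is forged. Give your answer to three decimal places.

0.811

forged: 0.75 × 0.3 × 0.45 × 0.7 = 0.070875
authentic: 0.25 × 0.15 × 0.55 × 0.8 = 0.0165
P(forged | x) = 0.070875 / 0.087375 ≈ 0.811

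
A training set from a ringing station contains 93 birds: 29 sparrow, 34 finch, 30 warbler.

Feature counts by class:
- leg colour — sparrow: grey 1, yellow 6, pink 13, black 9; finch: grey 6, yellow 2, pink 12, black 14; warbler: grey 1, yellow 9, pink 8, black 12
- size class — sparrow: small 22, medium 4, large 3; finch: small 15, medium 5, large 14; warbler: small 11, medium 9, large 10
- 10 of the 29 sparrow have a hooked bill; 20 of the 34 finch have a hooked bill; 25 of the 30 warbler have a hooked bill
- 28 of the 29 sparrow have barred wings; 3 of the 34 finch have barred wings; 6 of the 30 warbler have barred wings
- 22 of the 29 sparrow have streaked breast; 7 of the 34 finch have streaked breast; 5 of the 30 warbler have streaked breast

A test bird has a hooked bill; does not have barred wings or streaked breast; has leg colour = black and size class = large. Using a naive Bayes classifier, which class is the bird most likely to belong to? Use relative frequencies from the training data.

finch

sparrow: (29/93) × (9/29) × (3/29) × (10/29) × (1/29) × (7/29) ≈ 0.0000287334
finch: (34/93) × (14/34) × (14/34) × (20/34) × (31/34) × (27/34) ≈ 0.0264005
warbler: (30/93) × (12/30) × (10/30) × (25/30) × (24/30) × (25/30) ≈ 0.0238949
Highest score → finch.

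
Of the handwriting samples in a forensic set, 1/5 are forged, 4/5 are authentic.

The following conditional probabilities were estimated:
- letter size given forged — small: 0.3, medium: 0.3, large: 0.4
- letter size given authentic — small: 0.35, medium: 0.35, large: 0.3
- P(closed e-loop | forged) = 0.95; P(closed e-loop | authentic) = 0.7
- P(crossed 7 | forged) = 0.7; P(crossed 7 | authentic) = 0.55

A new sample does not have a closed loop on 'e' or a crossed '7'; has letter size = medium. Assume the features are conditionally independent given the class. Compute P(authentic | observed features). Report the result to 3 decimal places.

forged: 0.2 × 0.3 × (1−0.95) × (1−0.7) = 0.0009
authentic: 0.8 × 0.35 × (1−0.7) × (1−0.55) = 0.0378
P(authentic | x) = 0.0378 / 0.0387 ≈ 0.977

0.977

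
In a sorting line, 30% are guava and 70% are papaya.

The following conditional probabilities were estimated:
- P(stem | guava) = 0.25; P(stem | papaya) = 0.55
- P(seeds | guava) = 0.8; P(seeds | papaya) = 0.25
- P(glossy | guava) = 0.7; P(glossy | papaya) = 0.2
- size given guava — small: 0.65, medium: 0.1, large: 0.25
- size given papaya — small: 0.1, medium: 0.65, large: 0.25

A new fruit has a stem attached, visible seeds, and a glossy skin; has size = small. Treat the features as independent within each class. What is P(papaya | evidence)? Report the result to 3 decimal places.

guava: 0.3 × 0.25 × 0.8 × 0.7 × 0.65 = 0.0273
papaya: 0.7 × 0.55 × 0.25 × 0.2 × 0.1 = 0.001925
P(papaya | x) = 0.001925 / 0.029225 ≈ 0.066

0.066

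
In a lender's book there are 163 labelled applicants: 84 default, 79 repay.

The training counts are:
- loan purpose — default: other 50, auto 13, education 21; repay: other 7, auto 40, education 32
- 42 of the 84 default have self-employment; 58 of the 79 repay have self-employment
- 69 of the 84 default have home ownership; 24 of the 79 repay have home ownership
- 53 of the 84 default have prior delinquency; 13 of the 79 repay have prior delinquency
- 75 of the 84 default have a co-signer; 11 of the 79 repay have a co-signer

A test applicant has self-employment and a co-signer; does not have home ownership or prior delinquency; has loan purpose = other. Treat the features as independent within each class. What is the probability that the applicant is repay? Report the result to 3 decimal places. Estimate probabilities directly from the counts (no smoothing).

0.221

default: (84/163) × (50/84) × (42/84) × (15/84) × (31/84) × (75/84) ≈ 0.00902462
repay: (79/163) × (7/79) × (58/79) × (55/79) × (66/79) × (11/79) ≈ 0.00255346
P(repay | x) = 0.00255346 / 0.01157808 ≈ 0.221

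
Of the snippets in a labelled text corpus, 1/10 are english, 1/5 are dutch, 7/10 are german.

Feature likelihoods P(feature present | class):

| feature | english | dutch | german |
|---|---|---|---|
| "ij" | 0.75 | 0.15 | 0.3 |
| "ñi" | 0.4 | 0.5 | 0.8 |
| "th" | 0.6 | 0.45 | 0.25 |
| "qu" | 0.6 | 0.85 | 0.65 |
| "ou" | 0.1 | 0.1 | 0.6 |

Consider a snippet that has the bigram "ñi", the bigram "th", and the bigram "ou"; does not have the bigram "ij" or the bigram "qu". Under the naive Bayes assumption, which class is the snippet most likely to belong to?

german

english: 0.1 × (1−0.75) × 0.4 × 0.6 × (1−0.6) × 0.1 = 0.00024
dutch: 0.2 × (1−0.15) × 0.5 × 0.45 × (1−0.85) × 0.1 = 0.00057375
german: 0.7 × (1−0.3) × 0.8 × 0.25 × (1−0.65) × 0.6 = 0.02058
Highest score → german.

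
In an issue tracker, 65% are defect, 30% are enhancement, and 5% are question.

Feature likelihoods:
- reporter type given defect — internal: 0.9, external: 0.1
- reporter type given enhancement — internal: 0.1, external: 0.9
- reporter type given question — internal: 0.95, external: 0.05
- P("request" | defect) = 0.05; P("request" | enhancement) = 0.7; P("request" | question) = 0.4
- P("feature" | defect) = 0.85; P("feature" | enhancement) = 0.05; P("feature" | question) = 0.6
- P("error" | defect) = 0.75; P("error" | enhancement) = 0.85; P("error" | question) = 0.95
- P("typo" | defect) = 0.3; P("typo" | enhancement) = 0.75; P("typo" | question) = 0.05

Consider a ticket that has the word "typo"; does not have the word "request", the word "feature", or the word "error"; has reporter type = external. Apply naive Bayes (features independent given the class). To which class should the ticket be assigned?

defect: 0.65 × 0.1 × (1−0.05) × (1−0.85) × (1−0.75) × 0.3 = 0.0006946875
enhancement: 0.3 × 0.9 × (1−0.7) × (1−0.05) × (1−0.85) × 0.75 = 0.008656875
question: 0.05 × 0.05 × (1−0.4) × (1−0.6) × (1−0.95) × 0.05 = 0.0000015
Highest score → enhancement.

enhancement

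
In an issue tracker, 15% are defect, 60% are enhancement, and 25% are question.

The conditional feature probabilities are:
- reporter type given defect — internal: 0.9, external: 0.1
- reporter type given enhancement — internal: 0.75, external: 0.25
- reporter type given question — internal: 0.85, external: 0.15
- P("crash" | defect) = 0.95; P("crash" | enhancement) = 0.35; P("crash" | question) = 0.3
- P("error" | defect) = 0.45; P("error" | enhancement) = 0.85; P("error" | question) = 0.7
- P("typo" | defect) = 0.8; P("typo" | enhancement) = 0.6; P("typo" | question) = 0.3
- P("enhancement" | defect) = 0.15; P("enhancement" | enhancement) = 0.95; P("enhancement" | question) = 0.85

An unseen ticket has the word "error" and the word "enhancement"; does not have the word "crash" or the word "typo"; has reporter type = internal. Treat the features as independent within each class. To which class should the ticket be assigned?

defect: 0.15 × 0.9 × (1−0.95) × 0.45 × (1−0.8) × 0.15 = 0.000091125
enhancement: 0.6 × 0.75 × (1−0.35) × 0.85 × (1−0.6) × 0.95 = 0.0944775
question: 0.25 × 0.85 × (1−0.3) × 0.7 × (1−0.3) × 0.85 = 0.061954375
Highest score → enhancement.

enhancement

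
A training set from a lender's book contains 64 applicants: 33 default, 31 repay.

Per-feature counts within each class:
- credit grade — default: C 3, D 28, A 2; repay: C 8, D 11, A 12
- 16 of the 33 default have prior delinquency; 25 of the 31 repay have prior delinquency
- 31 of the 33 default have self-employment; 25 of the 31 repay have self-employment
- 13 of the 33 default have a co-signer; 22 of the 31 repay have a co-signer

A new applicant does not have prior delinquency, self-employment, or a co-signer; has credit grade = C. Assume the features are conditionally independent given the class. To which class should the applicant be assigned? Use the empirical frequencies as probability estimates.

default: (33/64) × (3/33) × (17/33) × (2/33) × (20/33) ≈ 0.000886969
repay: (31/64) × (8/31) × (6/31) × (6/31) × (9/31) ≈ 0.00135947
Highest score → repay.

repay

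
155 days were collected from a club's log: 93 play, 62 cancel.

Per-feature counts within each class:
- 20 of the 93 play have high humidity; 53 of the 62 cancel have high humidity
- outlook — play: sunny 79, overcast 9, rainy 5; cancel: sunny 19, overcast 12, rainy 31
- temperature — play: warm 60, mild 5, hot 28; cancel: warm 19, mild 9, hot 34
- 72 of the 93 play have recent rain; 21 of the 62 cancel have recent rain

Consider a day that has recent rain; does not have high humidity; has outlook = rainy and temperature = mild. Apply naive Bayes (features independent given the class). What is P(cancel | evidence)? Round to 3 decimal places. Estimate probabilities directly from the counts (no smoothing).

play: (93/155) × (73/93) × (5/93) × (5/93) × (72/93) ≈ 0.00105394
cancel: (62/155) × (9/62) × (31/62) × (9/62) × (21/62) ≈ 0.00142744
P(cancel | x) = 0.00142744 / 0.00248138 ≈ 0.575

0.575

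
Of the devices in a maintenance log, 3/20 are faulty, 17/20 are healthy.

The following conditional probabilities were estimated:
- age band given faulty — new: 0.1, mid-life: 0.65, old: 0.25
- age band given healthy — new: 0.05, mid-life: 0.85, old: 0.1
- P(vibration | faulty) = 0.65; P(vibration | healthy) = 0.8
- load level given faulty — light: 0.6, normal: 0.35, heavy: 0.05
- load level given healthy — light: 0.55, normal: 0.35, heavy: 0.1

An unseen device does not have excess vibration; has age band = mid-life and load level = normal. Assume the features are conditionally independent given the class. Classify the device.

healthy

faulty: 0.15 × 0.65 × (1−0.65) × 0.35 = 0.01194375
healthy: 0.85 × 0.85 × (1−0.8) × 0.35 = 0.050575
Highest score → healthy.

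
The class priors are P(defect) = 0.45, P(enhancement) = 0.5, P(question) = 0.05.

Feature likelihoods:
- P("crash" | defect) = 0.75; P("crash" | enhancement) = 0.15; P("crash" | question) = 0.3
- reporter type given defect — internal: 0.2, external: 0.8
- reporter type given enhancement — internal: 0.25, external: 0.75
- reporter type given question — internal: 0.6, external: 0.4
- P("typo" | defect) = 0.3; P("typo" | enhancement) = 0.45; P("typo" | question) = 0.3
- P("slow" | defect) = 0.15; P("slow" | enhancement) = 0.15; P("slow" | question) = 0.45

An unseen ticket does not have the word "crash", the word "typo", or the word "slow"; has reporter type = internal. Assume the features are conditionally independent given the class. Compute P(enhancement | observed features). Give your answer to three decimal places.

defect: 0.45 × (1−0.75) × 0.2 × (1−0.3) × (1−0.15) = 0.0133875
enhancement: 0.5 × (1−0.15) × 0.25 × (1−0.45) × (1−0.15) = 0.049671875
question: 0.05 × (1−0.3) × 0.6 × (1−0.3) × (1−0.45) = 0.008085
P(enhancement | x) = 0.049671875 / 0.071144375 ≈ 0.698

0.698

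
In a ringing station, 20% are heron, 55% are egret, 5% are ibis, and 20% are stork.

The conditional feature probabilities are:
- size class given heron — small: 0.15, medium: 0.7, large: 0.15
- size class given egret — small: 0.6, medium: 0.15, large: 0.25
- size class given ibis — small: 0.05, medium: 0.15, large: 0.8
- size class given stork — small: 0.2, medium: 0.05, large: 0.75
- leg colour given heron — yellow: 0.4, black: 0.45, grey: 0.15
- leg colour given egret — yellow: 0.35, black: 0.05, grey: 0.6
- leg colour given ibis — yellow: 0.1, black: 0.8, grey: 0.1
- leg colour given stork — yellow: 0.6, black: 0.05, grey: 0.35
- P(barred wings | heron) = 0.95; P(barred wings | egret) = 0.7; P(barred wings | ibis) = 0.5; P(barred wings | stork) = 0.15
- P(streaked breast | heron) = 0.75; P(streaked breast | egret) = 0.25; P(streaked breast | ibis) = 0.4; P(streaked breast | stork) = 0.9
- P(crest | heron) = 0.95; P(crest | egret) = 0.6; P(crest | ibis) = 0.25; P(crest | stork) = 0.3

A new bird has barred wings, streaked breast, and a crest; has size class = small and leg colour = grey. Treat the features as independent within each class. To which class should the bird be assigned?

heron: 0.2 × 0.15 × 0.15 × 0.95 × 0.75 × 0.95 = 0.0030459375
egret: 0.55 × 0.6 × 0.6 × 0.7 × 0.25 × 0.6 = 0.02079
ibis: 0.05 × 0.05 × 0.1 × 0.5 × 0.4 × 0.25 = 0.0000125
stork: 0.2 × 0.2 × 0.35 × 0.15 × 0.9 × 0.3 = 0.000567
Highest score → egret.

egret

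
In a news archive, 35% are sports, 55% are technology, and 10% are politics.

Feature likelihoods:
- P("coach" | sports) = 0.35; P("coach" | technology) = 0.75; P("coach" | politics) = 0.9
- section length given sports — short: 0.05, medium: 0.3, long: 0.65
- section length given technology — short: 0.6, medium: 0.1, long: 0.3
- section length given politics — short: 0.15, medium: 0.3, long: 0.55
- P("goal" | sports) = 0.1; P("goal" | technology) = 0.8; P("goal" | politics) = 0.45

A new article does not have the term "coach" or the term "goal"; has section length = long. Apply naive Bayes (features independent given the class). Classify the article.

sports: 0.35 × (1−0.35) × 0.65 × (1−0.1) = 0.1330875
technology: 0.55 × (1−0.75) × 0.3 × (1−0.8) = 0.00825
politics: 0.1 × (1−0.9) × 0.55 × (1−0.45) = 0.003025
Highest score → sports.

sports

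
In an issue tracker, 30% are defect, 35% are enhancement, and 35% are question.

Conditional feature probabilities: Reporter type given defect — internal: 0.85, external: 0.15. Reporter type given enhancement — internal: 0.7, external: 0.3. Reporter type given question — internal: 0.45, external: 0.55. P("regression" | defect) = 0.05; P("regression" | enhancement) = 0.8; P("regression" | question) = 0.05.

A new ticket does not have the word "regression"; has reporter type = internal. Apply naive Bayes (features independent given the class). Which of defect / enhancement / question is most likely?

defect: 0.3 × 0.85 × (1−0.05) = 0.24225
enhancement: 0.35 × 0.7 × (1−0.8) = 0.049
question: 0.35 × 0.45 × (1−0.05) = 0.149625
Highest score → defect.

defect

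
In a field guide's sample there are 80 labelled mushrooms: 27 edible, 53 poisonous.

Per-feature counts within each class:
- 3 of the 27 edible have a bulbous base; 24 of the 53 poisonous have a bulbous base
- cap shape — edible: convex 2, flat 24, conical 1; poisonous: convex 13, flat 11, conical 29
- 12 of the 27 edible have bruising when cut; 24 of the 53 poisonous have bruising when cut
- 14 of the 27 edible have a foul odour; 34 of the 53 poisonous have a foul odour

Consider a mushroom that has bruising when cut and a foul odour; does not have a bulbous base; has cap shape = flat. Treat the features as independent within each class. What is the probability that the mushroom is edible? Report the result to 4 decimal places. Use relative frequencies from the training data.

0.7377

edible: (27/80) × (24/27) × (24/27) × (12/27) × (14/27) ≈ 0.061454
poisonous: (53/80) × (29/53) × (11/53) × (24/53) × (34/53) ≈ 0.0218556
P(edible | x) = 0.061454 / 0.0833096 ≈ 0.7377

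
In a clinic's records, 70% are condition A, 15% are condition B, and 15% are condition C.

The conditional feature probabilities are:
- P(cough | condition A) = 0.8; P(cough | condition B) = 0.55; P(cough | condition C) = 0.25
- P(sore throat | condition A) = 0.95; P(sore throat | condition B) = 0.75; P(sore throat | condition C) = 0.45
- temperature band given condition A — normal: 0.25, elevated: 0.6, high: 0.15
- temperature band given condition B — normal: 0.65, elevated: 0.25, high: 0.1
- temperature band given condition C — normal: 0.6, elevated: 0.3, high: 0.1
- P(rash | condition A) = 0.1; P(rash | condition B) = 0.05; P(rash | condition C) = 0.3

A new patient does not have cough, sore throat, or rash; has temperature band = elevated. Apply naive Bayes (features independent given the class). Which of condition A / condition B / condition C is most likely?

condition C

condition A: 0.7 × (1−0.8) × (1−0.95) × 0.6 × (1−0.1) = 0.00378
condition B: 0.15 × (1−0.55) × (1−0.75) × 0.25 × (1−0.05) = 0.0040078125
condition C: 0.15 × (1−0.25) × (1−0.45) × 0.3 × (1−0.3) = 0.01299375
Highest score → condition C.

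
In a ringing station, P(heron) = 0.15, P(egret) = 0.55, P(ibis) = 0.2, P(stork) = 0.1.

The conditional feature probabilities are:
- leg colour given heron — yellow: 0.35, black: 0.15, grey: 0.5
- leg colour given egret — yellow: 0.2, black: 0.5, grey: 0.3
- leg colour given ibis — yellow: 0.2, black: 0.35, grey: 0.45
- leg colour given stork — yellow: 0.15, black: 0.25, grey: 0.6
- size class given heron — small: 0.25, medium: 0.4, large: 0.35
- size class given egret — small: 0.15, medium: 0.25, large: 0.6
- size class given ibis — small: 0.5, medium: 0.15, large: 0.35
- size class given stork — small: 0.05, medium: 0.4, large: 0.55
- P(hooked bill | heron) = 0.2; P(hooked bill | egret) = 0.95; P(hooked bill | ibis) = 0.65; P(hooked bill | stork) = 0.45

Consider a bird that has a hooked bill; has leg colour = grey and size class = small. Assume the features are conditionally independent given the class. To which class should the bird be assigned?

ibis

heron: 0.15 × 0.5 × 0.25 × 0.2 = 0.00375
egret: 0.55 × 0.3 × 0.15 × 0.95 = 0.0235125
ibis: 0.2 × 0.45 × 0.5 × 0.65 = 0.02925
stork: 0.1 × 0.6 × 0.05 × 0.45 = 0.00135
Highest score → ibis.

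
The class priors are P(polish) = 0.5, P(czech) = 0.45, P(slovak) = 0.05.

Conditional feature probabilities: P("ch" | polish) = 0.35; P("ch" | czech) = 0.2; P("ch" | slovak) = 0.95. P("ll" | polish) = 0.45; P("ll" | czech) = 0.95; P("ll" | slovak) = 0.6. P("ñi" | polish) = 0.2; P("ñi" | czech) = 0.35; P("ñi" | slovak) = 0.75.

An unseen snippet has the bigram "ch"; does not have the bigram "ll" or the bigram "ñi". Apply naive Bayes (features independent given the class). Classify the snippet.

polish

polish: 0.5 × 0.35 × (1−0.45) × (1−0.2) = 0.077
czech: 0.45 × 0.2 × (1−0.95) × (1−0.35) = 0.002925
slovak: 0.05 × 0.95 × (1−0.6) × (1−0.75) = 0.00475
Highest score → polish.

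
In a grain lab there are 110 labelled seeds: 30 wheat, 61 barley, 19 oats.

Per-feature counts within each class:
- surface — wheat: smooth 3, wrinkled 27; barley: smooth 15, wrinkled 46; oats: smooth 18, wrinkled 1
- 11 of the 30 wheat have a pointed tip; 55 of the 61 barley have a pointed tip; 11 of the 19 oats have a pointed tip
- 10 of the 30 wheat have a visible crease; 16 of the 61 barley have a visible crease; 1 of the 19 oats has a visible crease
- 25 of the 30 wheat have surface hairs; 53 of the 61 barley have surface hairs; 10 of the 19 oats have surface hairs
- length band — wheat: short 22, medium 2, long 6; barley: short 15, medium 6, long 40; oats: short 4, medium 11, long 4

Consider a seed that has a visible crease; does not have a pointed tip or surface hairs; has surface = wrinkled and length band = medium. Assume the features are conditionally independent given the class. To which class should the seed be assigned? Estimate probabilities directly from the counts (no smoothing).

wheat: (30/110) × (27/30) × (19/30) × (10/30) × (5/30) × (2/30) ≈ 0.000575758
barley: (61/110) × (46/61) × (6/61) × (16/61) × (8/61) × (6/61) ≈ 0.000139174
oats: (19/110) × (1/19) × (8/19) × (1/19) × (9/19) × (11/19) ≈ 0.0000552482
Highest score → wheat.

wheat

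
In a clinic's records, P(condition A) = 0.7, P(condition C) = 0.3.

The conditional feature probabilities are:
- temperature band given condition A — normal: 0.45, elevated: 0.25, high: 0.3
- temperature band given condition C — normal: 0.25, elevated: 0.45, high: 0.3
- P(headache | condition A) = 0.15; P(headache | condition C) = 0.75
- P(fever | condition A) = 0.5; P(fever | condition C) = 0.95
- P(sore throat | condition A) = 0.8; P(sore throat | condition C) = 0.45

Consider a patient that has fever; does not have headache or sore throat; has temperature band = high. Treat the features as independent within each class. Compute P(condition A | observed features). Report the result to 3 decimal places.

condition A: 0.7 × 0.3 × (1−0.15) × 0.5 × (1−0.8) = 0.01785
condition C: 0.3 × 0.3 × (1−0.75) × 0.95 × (1−0.45) = 0.01175625
P(condition A | x) = 0.01785 / 0.02960625 ≈ 0.603

0.603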